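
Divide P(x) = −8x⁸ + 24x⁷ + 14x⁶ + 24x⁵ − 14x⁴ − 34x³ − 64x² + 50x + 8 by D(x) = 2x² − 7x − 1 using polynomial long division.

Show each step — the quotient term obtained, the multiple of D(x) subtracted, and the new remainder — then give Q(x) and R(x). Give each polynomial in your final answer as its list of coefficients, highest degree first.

Step 1: lead(−8x⁸ + 24x⁷ + 14x⁶ + 24x⁵ − 14x⁴ − 34x³ − 64x² + 50x + 8) ÷ lead(D) = −8x⁸ ÷ 2x² = −4x⁶. Subtract (−4x⁶)·D = −8x⁸ + 28x⁷ + 4x⁶. Remainder: −4x⁷ + 10x⁶ + 24x⁵ − 14x⁴ − 34x³ − 64x² + 50x + 8.
Step 2: lead(−4x⁷ + 10x⁶ + 24x⁵ − 14x⁴ − 34x³ − 64x² + 50x + 8) ÷ lead(D) = −4x⁷ ÷ 2x² = −2x⁵. Subtract (−2x⁵)·D = −4x⁷ + 14x⁶ + 2x⁵. Remainder: −4x⁶ + 22x⁵ − 14x⁴ − 34x³ − 64x² + 50x + 8.
Step 3: lead(−4x⁶ + 22x⁵ − 14x⁴ − 34x³ − 64x² + 50x + 8) ÷ lead(D) = −4x⁶ ÷ 2x² = −2x⁴. Subtract (−2x⁴)·D = −4x⁶ + 14x⁵ + 2x⁴. Remainder: 8x⁵ − 16x⁴ − 34x³ − 64x² + 50x + 8.
Step 4: lead(8x⁵ − 16x⁴ − 34x³ − 64x² + 50x + 8) ÷ lead(D) = 8x⁵ ÷ 2x² = 4x³. Subtract (4x³)·D = 8x⁵ − 28x⁴ − 4x³. Remainder: 12x⁴ − 30x³ − 64x² + 50x + 8.
Step 5: lead(12x⁴ − 30x³ − 64x² + 50x + 8) ÷ lead(D) = 12x⁴ ÷ 2x² = 6x². Subtract (6x²)·D = 12x⁴ − 42x³ − 6x². Remainder: 12x³ − 58x² + 50x + 8.
Step 6: lead(12x³ − 58x² + 50x + 8) ÷ lead(D) = 12x³ ÷ 2x² = 6x. Subtract (6x)·D = 12x³ − 42x² − 6x. Remainder: −16x² + 56x + 8.
Step 7: lead(−16x² + 56x + 8) ÷ lead(D) = −16x² ÷ 2x² = −8. Subtract (−8)·D = −16x² + 56x + 8. Remainder: 0.

Q = [-4, -2, -2, 4, 6, 6, -8]; R = [0]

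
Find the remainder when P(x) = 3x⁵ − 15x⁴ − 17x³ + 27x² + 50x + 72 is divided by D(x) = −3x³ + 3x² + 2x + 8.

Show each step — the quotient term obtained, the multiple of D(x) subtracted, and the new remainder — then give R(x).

R(x) = 0

Step 1: lead(3x⁵ − 15x⁴ − 17x³ + 27x² + 50x + 72) ÷ lead(D) = 3x⁵ ÷ −3x³ = −x². Subtract (−x²)·D = 3x⁵ − 3x⁴ − 2x³ − 8x². Remainder: −12x⁴ − 15x³ + 35x² + 50x + 72.
Step 2: lead(−12x⁴ − 15x³ + 35x² + 50x + 72) ÷ lead(D) = −12x⁴ ÷ −3x³ = 4x. Subtract (4x)·D = −12x⁴ + 12x³ + 8x² + 32x. Remainder: −27x³ + 27x² + 18x + 72.
Step 3: lead(−27x³ + 27x² + 18x + 72) ÷ lead(D) = −27x³ ÷ −3x³ = 9. Subtract (9)·D = −27x³ + 27x² + 18x + 72. Remainder: 0.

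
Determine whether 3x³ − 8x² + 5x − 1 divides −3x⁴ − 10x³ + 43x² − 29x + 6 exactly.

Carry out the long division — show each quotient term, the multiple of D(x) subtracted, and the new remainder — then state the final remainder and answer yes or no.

Step 1: lead(−3x⁴ − 10x³ + 43x² − 29x + 6) ÷ lead(D) = −3x⁴ ÷ 3x³ = −x. Subtract (−x)·D = −3x⁴ + 8x³ − 5x² + x. Remainder: −18x³ + 48x² − 30x + 6.
Step 2: lead(−18x³ + 48x² − 30x + 6) ÷ lead(D) = −18x³ ÷ 3x³ = −6. Subtract (−6)·D = −18x³ + 48x² − 30x + 6. Remainder: 0.

R(x) = 0, so D(x) is a factor of P(x). yes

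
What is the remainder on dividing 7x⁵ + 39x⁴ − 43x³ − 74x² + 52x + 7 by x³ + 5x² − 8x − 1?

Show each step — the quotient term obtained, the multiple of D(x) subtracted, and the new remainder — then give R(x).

R(x) = 0

Step 1: lead(7x⁵ + 39x⁴ − 43x³ − 74x² + 52x + 7) ÷ lead(D) = 7x⁵ ÷ x³ = 7x². Subtract (7x²)·D = 7x⁵ + 35x⁴ − 56x³ − 7x². Remainder: 4x⁴ + 13x³ − 67x² + 52x + 7.
Step 2: lead(4x⁴ + 13x³ − 67x² + 52x + 7) ÷ lead(D) = 4x⁴ ÷ x³ = 4x. Subtract (4x)·D = 4x⁴ + 20x³ − 32x² − 4x. Remainder: −7x³ − 35x² + 56x + 7.
Step 3: lead(−7x³ − 35x² + 56x + 7) ÷ lead(D) = −7x³ ÷ x³ = −7. Subtract (−7)·D = −7x³ − 35x² + 56x + 7. Remainder: 0.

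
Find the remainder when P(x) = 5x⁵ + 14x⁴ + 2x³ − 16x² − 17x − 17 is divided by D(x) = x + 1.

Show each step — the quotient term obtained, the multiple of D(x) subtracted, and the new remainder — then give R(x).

R(x) = −9

Step 1: lead(5x⁵ + 14x⁴ + 2x³ − 16x² − 17x − 17) ÷ lead(D) = 5x⁵ ÷ x = 5x⁴. Subtract (5x⁴)·D = 5x⁵ + 5x⁴. Remainder: 9x⁴ + 2x³ − 16x² − 17x − 17.
Step 2: lead(9x⁴ + 2x³ − 16x² − 17x − 17) ÷ lead(D) = 9x⁴ ÷ x = 9x³. Subtract (9x³)·D = 9x⁴ + 9x³. Remainder: −7x³ − 16x² − 17x − 17.
Step 3: lead(−7x³ − 16x² − 17x − 17) ÷ lead(D) = −7x³ ÷ x = −7x². Subtract (−7x²)·D = −7x³ − 7x². Remainder: −9x² − 17x − 17.
Step 4: lead(−9x² − 17x − 17) ÷ lead(D) = −9x² ÷ x = −9x. Subtract (−9x)·D = −9x² − 9x. Remainder: −8x − 17.
Step 5: lead(−8x − 17) ÷ lead(D) = −8x ÷ x = −8. Subtract (−8)·D = −8x − 8. Remainder: −9.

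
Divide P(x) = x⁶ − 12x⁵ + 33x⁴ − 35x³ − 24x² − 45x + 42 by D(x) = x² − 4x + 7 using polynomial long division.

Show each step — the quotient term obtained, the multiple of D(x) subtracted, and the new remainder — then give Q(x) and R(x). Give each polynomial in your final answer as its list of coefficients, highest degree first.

Step 1: lead(x⁶ − 12x⁵ + 33x⁴ − 35x³ − 24x² − 45x + 42) ÷ lead(D) = x⁶ ÷ x² = x⁴. Subtract (x⁴)·D = x⁶ − 4x⁵ + 7x⁴. Remainder: −8x⁵ + 26x⁴ − 35x³ − 24x² − 45x + 42.
Step 2: lead(−8x⁵ + 26x⁴ − 35x³ − 24x² − 45x + 42) ÷ lead(D) = −8x⁵ ÷ x² = −8x³. Subtract (−8x³)·D = −8x⁵ + 32x⁴ − 56x³. Remainder: −6x⁴ + 21x³ − 24x² − 45x + 42.
Step 3: lead(−6x⁴ + 21x³ − 24x² − 45x + 42) ÷ lead(D) = −6x⁴ ÷ x² = −6x². Subtract (−6x²)·D = −6x⁴ + 24x³ − 42x². Remainder: −3x³ + 18x² − 45x + 42.
Step 4: lead(−3x³ + 18x² − 45x + 42) ÷ lead(D) = −3x³ ÷ x² = −3x. Subtract (−3x)·D = −3x³ + 12x² − 21x. Remainder: 6x² − 24x + 42.
Step 5: lead(6x² − 24x + 42) ÷ lead(D) = 6x² ÷ x² = 6. Subtract (6)·D = 6x² − 24x + 42. Remainder: 0.

Q = [1, -8, -6, -3, 6]; R = [0]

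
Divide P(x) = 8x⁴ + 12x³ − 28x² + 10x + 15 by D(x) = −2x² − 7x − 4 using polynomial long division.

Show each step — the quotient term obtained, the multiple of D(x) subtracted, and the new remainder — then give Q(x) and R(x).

Q(x) = −4x² + 8x − 6; R(x) = −9

Step 1: lead(8x⁴ + 12x³ − 28x² + 10x + 15) ÷ lead(D) = 8x⁴ ÷ −2x² = −4x². Subtract (−4x²)·D = 8x⁴ + 28x³ + 16x². Remainder: −16x³ − 44x² + 10x + 15.
Step 2: lead(−16x³ − 44x² + 10x + 15) ÷ lead(D) = −16x³ ÷ −2x² = 8x. Subtract (8x)·D = −16x³ − 56x² − 32x. Remainder: 12x² + 42x + 15.
Step 3: lead(12x² + 42x + 15) ÷ lead(D) = 12x² ÷ −2x² = −6. Subtract (−6)·D = 12x² + 42x + 24. Remainder: −9.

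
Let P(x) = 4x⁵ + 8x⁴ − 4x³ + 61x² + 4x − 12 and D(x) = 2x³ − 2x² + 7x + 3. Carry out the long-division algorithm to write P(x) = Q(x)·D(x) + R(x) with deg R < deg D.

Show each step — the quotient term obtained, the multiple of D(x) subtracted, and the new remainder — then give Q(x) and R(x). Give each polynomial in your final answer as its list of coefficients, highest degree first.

Step 1: lead(4x⁵ + 8x⁴ − 4x³ + 61x² + 4x − 12) ÷ lead(D) = 4x⁵ ÷ 2x³ = 2x². Subtract (2x²)·D = 4x⁵ − 4x⁴ + 14x³ + 6x². Remainder: 12x⁴ − 18x³ + 55x² + 4x − 12.
Step 2: lead(12x⁴ − 18x³ + 55x² + 4x − 12) ÷ lead(D) = 12x⁴ ÷ 2x³ = 6x. Subtract (6x)·D = 12x⁴ − 12x³ + 42x² + 18x. Remainder: −6x³ + 13x² − 14x − 12.
Step 3: lead(−6x³ + 13x² − 14x − 12) ÷ lead(D) = −6x³ ÷ 2x³ = −3. Subtract (−3)·D = −6x³ + 6x² − 21x − 9. Remainder: 7x² + 7x − 3.

Q = [2, 6, -3]; R = [7, 7, -3]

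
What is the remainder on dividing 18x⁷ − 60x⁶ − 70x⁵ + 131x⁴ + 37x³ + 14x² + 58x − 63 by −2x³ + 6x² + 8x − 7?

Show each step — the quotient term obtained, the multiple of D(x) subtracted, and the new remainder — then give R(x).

Step 1: lead(18x⁷ − 60x⁶ − 70x⁵ + 131x⁴ + 37x³ + 14x² + 58x − 63) ÷ lead(D) = 18x⁷ ÷ −2x³ = −9x⁴. Subtract (−9x⁴)·D = 18x⁷ − 54x⁶ − 72x⁵ + 63x⁴. Remainder: −6x⁶ + 2x⁵ + 68x⁴ + 37x³ + 14x² + 58x − 63.
Step 2: lead(−6x⁶ + 2x⁵ + 68x⁴ + 37x³ + 14x² + 58x − 63) ÷ lead(D) = −6x⁶ ÷ −2x³ = 3x³. Subtract (3x³)·D = −6x⁶ + 18x⁵ + 24x⁴ − 21x³. Remainder: −16x⁵ + 44x⁴ + 58x³ + 14x² + 58x − 63.
Step 3: lead(−16x⁵ + 44x⁴ + 58x³ + 14x² + 58x − 63) ÷ lead(D) = −16x⁵ ÷ −2x³ = 8x². Subtract (8x²)·D = −16x⁵ + 48x⁴ + 64x³ − 56x². Remainder: −4x⁴ − 6x³ + 70x² + 58x − 63.
Step 4: lead(−4x⁴ − 6x³ + 70x² + 58x − 63) ÷ lead(D) = −4x⁴ ÷ −2x³ = 2x. Subtract (2x)·D = −4x⁴ + 12x³ + 16x² − 14x. Remainder: −18x³ + 54x² + 72x − 63.
Step 5: lead(−18x³ + 54x² + 72x − 63) ÷ lead(D) = −18x³ ÷ −2x³ = 9. Subtract (9)·D = −18x³ + 54x² + 72x − 63. Remainder: 0.

R(x) = 0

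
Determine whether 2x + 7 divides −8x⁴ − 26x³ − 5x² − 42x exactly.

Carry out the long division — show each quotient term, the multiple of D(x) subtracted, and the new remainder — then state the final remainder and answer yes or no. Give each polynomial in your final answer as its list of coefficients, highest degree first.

R = [0], so D(x) is a factor of P(x). yes

Step 1: lead(−8x⁴ − 26x³ − 5x² − 42x) ÷ lead(D) = −8x⁴ ÷ 2x = −4x³. Subtract (−4x³)·D = −8x⁴ − 28x³. Remainder: 2x³ − 5x² − 42x.
Step 2: lead(2x³ − 5x² − 42x) ÷ lead(D) = 2x³ ÷ 2x = x². Subtract (x²)·D = 2x³ + 7x². Remainder: −12x² − 42x.
Step 3: lead(−12x² − 42x) ÷ lead(D) = −12x² ÷ 2x = −6x. Subtract (−6x)·D = −12x² − 42x. Remainder: 0.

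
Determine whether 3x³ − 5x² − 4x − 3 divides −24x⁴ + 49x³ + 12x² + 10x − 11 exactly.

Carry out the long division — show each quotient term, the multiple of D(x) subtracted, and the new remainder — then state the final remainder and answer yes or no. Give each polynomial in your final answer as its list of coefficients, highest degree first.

Step 1: lead(−24x⁴ + 49x³ + 12x² + 10x − 11) ÷ lead(D) = −24x⁴ ÷ 3x³ = −8x. Subtract (−8x)·D = −24x⁴ + 40x³ + 32x² + 24x. Remainder: 9x³ − 20x² − 14x − 11.
Step 2: lead(9x³ − 20x² − 14x − 11) ÷ lead(D) = 9x³ ÷ 3x³ = 3. Subtract (3)·D = 9x³ − 15x² − 12x − 9. Remainder: −5x² − 2x − 2.

R = [-5, -2, -2], so D(x) is not a factor of P(x). no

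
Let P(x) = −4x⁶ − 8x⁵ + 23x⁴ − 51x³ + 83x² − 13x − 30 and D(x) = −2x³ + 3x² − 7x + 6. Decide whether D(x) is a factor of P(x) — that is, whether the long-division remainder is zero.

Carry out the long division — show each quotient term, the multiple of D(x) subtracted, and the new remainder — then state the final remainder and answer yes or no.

Step 1: lead(−4x⁶ − 8x⁵ + 23x⁴ − 51x³ + 83x² − 13x − 30) ÷ lead(D) = −4x⁶ ÷ −2x³ = 2x³. Subtract (2x³)·D = −4x⁶ + 6x⁵ − 14x⁴ + 12x³. Remainder: −14x⁵ + 37x⁴ − 63x³ + 83x² − 13x − 30.
Step 2: lead(−14x⁵ + 37x⁴ − 63x³ + 83x² − 13x − 30) ÷ lead(D) = −14x⁵ ÷ −2x³ = 7x². Subtract (7x²)·D = −14x⁵ + 21x⁴ − 49x³ + 42x². Remainder: 16x⁴ − 14x³ + 41x² − 13x − 30.
Step 3: lead(16x⁴ − 14x³ + 41x² − 13x − 30) ÷ lead(D) = 16x⁴ ÷ −2x³ = −8x. Subtract (−8x)·D = 16x⁴ − 24x³ + 56x² − 48x. Remainder: 10x³ − 15x² + 35x − 30.
Step 4: lead(10x³ − 15x² + 35x − 30) ÷ lead(D) = 10x³ ÷ −2x³ = −5. Subtract (−5)·D = 10x³ − 15x² + 35x − 30. Remainder: 0.

R(x) = 0, so D(x) is a factor of P(x). yes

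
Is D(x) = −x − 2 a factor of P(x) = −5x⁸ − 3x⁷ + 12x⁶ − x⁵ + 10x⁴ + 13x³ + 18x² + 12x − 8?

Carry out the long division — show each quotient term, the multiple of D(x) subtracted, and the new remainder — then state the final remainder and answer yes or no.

R(x) = 0, so D(x) is a factor of P(x). yes

Step 1: lead(−5x⁸ − 3x⁷ + 12x⁶ − x⁵ + 10x⁴ + 13x³ + 18x² + 12x − 8) ÷ lead(D) = −5x⁸ ÷ −x = 5x⁷. Subtract (5x⁷)·D = −5x⁸ − 10x⁷. Remainder: 7x⁷ + 12x⁶ − x⁵ + 10x⁴ + 13x³ + 18x² + 12x − 8.
Step 2: lead(7x⁷ + 12x⁶ − x⁵ + 10x⁴ + 13x³ + 18x² + 12x − 8) ÷ lead(D) = 7x⁷ ÷ −x = −7x⁶. Subtract (−7x⁶)·D = 7x⁷ + 14x⁶. Remainder: −2x⁶ − x⁵ + 10x⁴ + 13x³ + 18x² + 12x − 8.
Step 3: lead(−2x⁶ − x⁵ + 10x⁴ + 13x³ + 18x² + 12x − 8) ÷ lead(D) = −2x⁶ ÷ −x = 2x⁵. Subtract (2x⁵)·D = −2x⁶ − 4x⁵. Remainder: 3x⁵ + 10x⁴ + 13x³ + 18x² + 12x − 8.
Step 4: lead(3x⁵ + 10x⁴ + 13x³ + 18x² + 12x − 8) ÷ lead(D) = 3x⁵ ÷ −x = −3x⁴. Subtract (−3x⁴)·D = 3x⁵ + 6x⁴. Remainder: 4x⁴ + 13x³ + 18x² + 12x − 8.
Step 5: lead(4x⁴ + 13x³ + 18x² + 12x − 8) ÷ lead(D) = 4x⁴ ÷ −x = −4x³. Subtract (−4x³)·D = 4x⁴ + 8x³. Remainder: 5x³ + 18x² + 12x − 8.
Step 6: lead(5x³ + 18x² + 12x − 8) ÷ lead(D) = 5x³ ÷ −x = −5x². Subtract (−5x²)·D = 5x³ + 10x². Remainder: 8x² + 12x − 8.
Step 7: lead(8x² + 12x − 8) ÷ lead(D) = 8x² ÷ −x = −8x. Subtract (−8x)·D = 8x² + 16x. Remainder: −4x − 8.
Step 8: lead(−4x − 8) ÷ lead(D) = −4x ÷ −x = 4. Subtract (4)·D = −4x − 8. Remainder: 0.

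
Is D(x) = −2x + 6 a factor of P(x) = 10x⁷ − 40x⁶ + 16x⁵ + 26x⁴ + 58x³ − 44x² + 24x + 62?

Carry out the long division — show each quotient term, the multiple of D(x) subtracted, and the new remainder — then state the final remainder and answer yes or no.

Step 1: lead(10x⁷ − 40x⁶ + 16x⁵ + 26x⁴ + 58x³ − 44x² + 24x + 62) ÷ lead(D) = 10x⁷ ÷ −2x = −5x⁶. Subtract (−5x⁶)·D = 10x⁷ − 30x⁶. Remainder: −10x⁶ + 16x⁵ + 26x⁴ + 58x³ − 44x² + 24x + 62.
Step 2: lead(−10x⁶ + 16x⁵ + 26x⁴ + 58x³ − 44x² + 24x + 62) ÷ lead(D) = −10x⁶ ÷ −2x = 5x⁵. Subtract (5x⁵)·D = −10x⁶ + 30x⁵. Remainder: −14x⁵ + 26x⁴ + 58x³ − 44x² + 24x + 62.
Step 3: lead(−14x⁵ + 26x⁴ + 58x³ − 44x² + 24x + 62) ÷ lead(D) = −14x⁵ ÷ −2x = 7x⁴. Subtract (7x⁴)·D = −14x⁵ + 42x⁴. Remainder: −16x⁴ + 58x³ − 44x² + 24x + 62.
Step 4: lead(−16x⁴ + 58x³ − 44x² + 24x + 62) ÷ lead(D) = −16x⁴ ÷ −2x = 8x³. Subtract (8x³)·D = −16x⁴ + 48x³. Remainder: 10x³ − 44x² + 24x + 62.
Step 5: lead(10x³ − 44x² + 24x + 62) ÷ lead(D) = 10x³ ÷ −2x = −5x². Subtract (−5x²)·D = 10x³ − 30x². Remainder: −14x² + 24x + 62.
Step 6: lead(−14x² + 24x + 62) ÷ lead(D) = −14x² ÷ −2x = 7x. Subtract (7x)·D = −14x² + 42x. Remainder: −18x + 62.
Step 7: lead(−18x + 62) ÷ lead(D) = −18x ÷ −2x = 9. Subtract (9)·D = −18x + 54. Remainder: 8.

R(x) = 8, so D(x) is not a factor of P(x). no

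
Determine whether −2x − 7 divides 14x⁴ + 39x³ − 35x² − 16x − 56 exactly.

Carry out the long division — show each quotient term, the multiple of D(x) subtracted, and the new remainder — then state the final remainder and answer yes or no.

R(x) = 0, so D(x) is a factor of P(x). yes

Step 1: lead(14x⁴ + 39x³ − 35x² − 16x − 56) ÷ lead(D) = 14x⁴ ÷ −2x = −7x³. Subtract (−7x³)·D = 14x⁴ + 49x³. Remainder: −10x³ − 35x² − 16x − 56.
Step 2: lead(−10x³ − 35x² − 16x − 56) ÷ lead(D) = −10x³ ÷ −2x = 5x². Subtract (5x²)·D = −10x³ − 35x². Remainder: −16x − 56.
Step 3: lead(−16x − 56) ÷ lead(D) = −16x ÷ −2x = 8. Subtract (8)·D = −16x − 56. Remainder: 0.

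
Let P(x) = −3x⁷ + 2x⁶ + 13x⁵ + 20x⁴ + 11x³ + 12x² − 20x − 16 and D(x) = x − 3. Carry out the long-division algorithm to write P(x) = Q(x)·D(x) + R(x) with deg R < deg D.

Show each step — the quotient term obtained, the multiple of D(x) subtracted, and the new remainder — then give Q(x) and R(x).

Q(x) = −3x⁶ − 7x⁵ − 8x⁴ − 4x³ − x² + 9x + 7; R(x) = 5

Step 1: lead(−3x⁷ + 2x⁶ + 13x⁵ + 20x⁴ + 11x³ + 12x² − 20x − 16) ÷ lead(D) = −3x⁷ ÷ x = −3x⁶. Subtract (−3x⁶)·D = −3x⁷ + 9x⁶. Remainder: −7x⁶ + 13x⁵ + 20x⁴ + 11x³ + 12x² − 20x − 16.
Step 2: lead(−7x⁶ + 13x⁵ + 20x⁴ + 11x³ + 12x² − 20x − 16) ÷ lead(D) = −7x⁶ ÷ x = −7x⁵. Subtract (−7x⁵)·D = −7x⁶ + 21x⁵. Remainder: −8x⁵ + 20x⁴ + 11x³ + 12x² − 20x − 16.
Step 3: lead(−8x⁵ + 20x⁴ + 11x³ + 12x² − 20x − 16) ÷ lead(D) = −8x⁵ ÷ x = −8x⁴. Subtract (−8x⁴)·D = −8x⁵ + 24x⁴. Remainder: −4x⁴ + 11x³ + 12x² − 20x − 16.
Step 4: lead(−4x⁴ + 11x³ + 12x² − 20x − 16) ÷ lead(D) = −4x⁴ ÷ x = −4x³. Subtract (−4x³)·D = −4x⁴ + 12x³. Remainder: −x³ + 12x² − 20x − 16.
Step 5: lead(−x³ + 12x² − 20x − 16) ÷ lead(D) = −x³ ÷ x = −x². Subtract (−x²)·D = −x³ + 3x². Remainder: 9x² − 20x − 16.
Step 6: lead(9x² − 20x − 16) ÷ lead(D) = 9x² ÷ x = 9x. Subtract (9x)·D = 9x² − 27x. Remainder: 7x − 16.
Step 7: lead(7x − 16) ÷ lead(D) = 7x ÷ x = 7. Subtract (7)·D = 7x − 21. Remainder: 5.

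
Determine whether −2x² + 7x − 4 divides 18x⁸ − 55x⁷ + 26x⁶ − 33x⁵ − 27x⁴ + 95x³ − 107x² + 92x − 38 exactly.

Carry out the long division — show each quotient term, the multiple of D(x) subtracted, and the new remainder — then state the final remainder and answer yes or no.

R(x) = −6, so D(x) is not a factor of P(x). no

Step 1: lead(18x⁸ − 55x⁷ + 26x⁶ − 33x⁵ − 27x⁴ + 95x³ − 107x² + 92x − 38) ÷ lead(D) = 18x⁸ ÷ −2x² = −9x⁶. Subtract (−9x⁶)·D = 18x⁸ − 63x⁷ + 36x⁶. Remainder: 8x⁷ − 10x⁶ − 33x⁵ − 27x⁴ + 95x³ − 107x² + 92x − 38.
Step 2: lead(8x⁷ − 10x⁶ − 33x⁵ − 27x⁴ + 95x³ − 107x² + 92x − 38) ÷ lead(D) = 8x⁷ ÷ −2x² = −4x⁵. Subtract (−4x⁵)·D = 8x⁷ − 28x⁶ + 16x⁵. Remainder: 18x⁶ − 49x⁵ − 27x⁴ + 95x³ − 107x² + 92x − 38.
Step 3: lead(18x⁶ − 49x⁵ − 27x⁴ + 95x³ − 107x² + 92x − 38) ÷ lead(D) = 18x⁶ ÷ −2x² = −9x⁴. Subtract (−9x⁴)·D = 18x⁶ − 63x⁵ + 36x⁴. Remainder: 14x⁵ − 63x⁴ + 95x³ − 107x² + 92x − 38.
Step 4: lead(14x⁵ − 63x⁴ + 95x³ − 107x² + 92x − 38) ÷ lead(D) = 14x⁵ ÷ −2x² = −7x³. Subtract (−7x³)·D = 14x⁵ − 49x⁴ + 28x³. Remainder: −14x⁴ + 67x³ − 107x² + 92x − 38.
Step 5: lead(−14x⁴ + 67x³ − 107x² + 92x − 38) ÷ lead(D) = −14x⁴ ÷ −2x² = 7x². Subtract (7x²)·D = −14x⁴ + 49x³ − 28x². Remainder: 18x³ − 79x² + 92x − 38.
Step 6: lead(18x³ − 79x² + 92x − 38) ÷ lead(D) = 18x³ ÷ −2x² = −9x. Subtract (−9x)·D = 18x³ − 63x² + 36x. Remainder: −16x² + 56x − 38.
Step 7: lead(−16x² + 56x − 38) ÷ lead(D) = −16x² ÷ −2x² = 8. Subtract (8)·D = −16x² + 56x − 32. Remainder: −6.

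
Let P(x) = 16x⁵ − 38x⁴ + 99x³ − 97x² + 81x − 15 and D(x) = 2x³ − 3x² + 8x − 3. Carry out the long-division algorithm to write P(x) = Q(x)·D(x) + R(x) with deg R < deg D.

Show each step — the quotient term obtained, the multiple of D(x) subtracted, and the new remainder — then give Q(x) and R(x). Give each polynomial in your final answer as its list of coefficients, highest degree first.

Step 1: lead(16x⁵ − 38x⁴ + 99x³ − 97x² + 81x − 15) ÷ lead(D) = 16x⁵ ÷ 2x³ = 8x². Subtract (8x²)·D = 16x⁵ − 24x⁴ + 64x³ − 24x². Remainder: −14x⁴ + 35x³ − 73x² + 81x − 15.
Step 2: lead(−14x⁴ + 35x³ − 73x² + 81x − 15) ÷ lead(D) = −14x⁴ ÷ 2x³ = −7x. Subtract (−7x)·D = −14x⁴ + 21x³ − 56x² + 21x. Remainder: 14x³ − 17x² + 60x − 15.
Step 3: lead(14x³ − 17x² + 60x − 15) ÷ lead(D) = 14x³ ÷ 2x³ = 7. Subtract (7)·D = 14x³ − 21x² + 56x − 21. Remainder: 4x² + 4x + 6.

Q = [8, -7, 7]; R = [4, 4, 6]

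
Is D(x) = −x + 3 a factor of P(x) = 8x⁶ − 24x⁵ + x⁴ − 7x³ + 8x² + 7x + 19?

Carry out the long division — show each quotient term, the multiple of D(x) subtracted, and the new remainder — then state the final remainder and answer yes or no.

Step 1: lead(8x⁶ − 24x⁵ + x⁴ − 7x³ + 8x² + 7x + 19) ÷ lead(D) = 8x⁶ ÷ −x = −8x⁵. Subtract (−8x⁵)·D = 8x⁶ − 24x⁵. Remainder: x⁴ − 7x³ + 8x² + 7x + 19.
Step 2: lead(x⁴ − 7x³ + 8x² + 7x + 19) ÷ lead(D) = x⁴ ÷ −x = −x³. Subtract (−x³)·D = x⁴ − 3x³. Remainder: −4x³ + 8x² + 7x + 19.
Step 3: lead(−4x³ + 8x² + 7x + 19) ÷ lead(D) = −4x³ ÷ −x = 4x². Subtract (4x²)·D = −4x³ + 12x². Remainder: −4x² + 7x + 19.
Step 4: lead(−4x² + 7x + 19) ÷ lead(D) = −4x² ÷ −x = 4x. Subtract (4x)·D = −4x² + 12x. Remainder: −5x + 19.
Step 5: lead(−5x + 19) ÷ lead(D) = −5x ÷ −x = 5. Subtract (5)·D = −5x + 15. Remainder: 4.

R(x) = 4, so D(x) is not a factor of P(x). no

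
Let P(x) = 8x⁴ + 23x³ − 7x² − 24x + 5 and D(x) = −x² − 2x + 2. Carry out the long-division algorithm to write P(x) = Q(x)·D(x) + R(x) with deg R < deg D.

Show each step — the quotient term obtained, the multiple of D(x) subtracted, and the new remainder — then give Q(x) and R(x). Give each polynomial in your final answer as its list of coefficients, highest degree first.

Q = [-8, -7, 5]; R = [-5]

Step 1: lead(8x⁴ + 23x³ − 7x² − 24x + 5) ÷ lead(D) = 8x⁴ ÷ −x² = −8x². Subtract (−8x²)·D = 8x⁴ + 16x³ − 16x². Remainder: 7x³ + 9x² − 24x + 5.
Step 2: lead(7x³ + 9x² − 24x + 5) ÷ lead(D) = 7x³ ÷ −x² = −7x. Subtract (−7x)·D = 7x³ + 14x² − 14x. Remainder: −5x² − 10x + 5.
Step 3: lead(−5x² − 10x + 5) ÷ lead(D) = −5x² ÷ −x² = 5. Subtract (5)·D = −5x² − 10x + 10. Remainder: −5.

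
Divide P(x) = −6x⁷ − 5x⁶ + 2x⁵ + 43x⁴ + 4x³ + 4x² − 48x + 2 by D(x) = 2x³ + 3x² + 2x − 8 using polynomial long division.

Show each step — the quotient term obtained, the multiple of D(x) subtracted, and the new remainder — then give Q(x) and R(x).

Q(x) = −3x⁴ + 2x³ + x² + 6x; R(x) = 2

Step 1: lead(−6x⁷ − 5x⁶ + 2x⁵ + 43x⁴ + 4x³ + 4x² − 48x + 2) ÷ lead(D) = −6x⁷ ÷ 2x³ = −3x⁴. Subtract (−3x⁴)·D = −6x⁷ − 9x⁶ − 6x⁵ + 24x⁴. Remainder: 4x⁶ + 8x⁵ + 19x⁴ + 4x³ + 4x² − 48x + 2.
Step 2: lead(4x⁶ + 8x⁵ + 19x⁴ + 4x³ + 4x² − 48x + 2) ÷ lead(D) = 4x⁶ ÷ 2x³ = 2x³. Subtract (2x³)·D = 4x⁶ + 6x⁵ + 4x⁴ − 16x³. Remainder: 2x⁵ + 15x⁴ + 20x³ + 4x² − 48x + 2.
Step 3: lead(2x⁵ + 15x⁴ + 20x³ + 4x² − 48x + 2) ÷ lead(D) = 2x⁵ ÷ 2x³ = x². Subtract (x²)·D = 2x⁵ + 3x⁴ + 2x³ − 8x². Remainder: 12x⁴ + 18x³ + 12x² − 48x + 2.
Step 4: lead(12x⁴ + 18x³ + 12x² − 48x + 2) ÷ lead(D) = 12x⁴ ÷ 2x³ = 6x. Subtract (6x)·D = 12x⁴ + 18x³ + 12x² − 48x. Remainder: 2.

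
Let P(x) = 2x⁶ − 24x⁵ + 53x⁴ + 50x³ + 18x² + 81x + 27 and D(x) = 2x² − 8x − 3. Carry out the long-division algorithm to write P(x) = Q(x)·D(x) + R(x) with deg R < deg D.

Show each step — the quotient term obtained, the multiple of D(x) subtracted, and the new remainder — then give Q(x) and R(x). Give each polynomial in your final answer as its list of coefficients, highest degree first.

Step 1: lead(2x⁶ − 24x⁵ + 53x⁴ + 50x³ + 18x² + 81x + 27) ÷ lead(D) = 2x⁶ ÷ 2x² = x⁴. Subtract (x⁴)·D = 2x⁶ − 8x⁵ − 3x⁴. Remainder: −16x⁵ + 56x⁴ + 50x³ + 18x² + 81x + 27.
Step 2: lead(−16x⁵ + 56x⁴ + 50x³ + 18x² + 81x + 27) ÷ lead(D) = −16x⁵ ÷ 2x² = −8x³. Subtract (−8x³)·D = −16x⁵ + 64x⁴ + 24x³. Remainder: −8x⁴ + 26x³ + 18x² + 81x + 27.
Step 3: lead(−8x⁴ + 26x³ + 18x² + 81x + 27) ÷ lead(D) = −8x⁴ ÷ 2x² = −4x². Subtract (−4x²)·D = −8x⁴ + 32x³ + 12x². Remainder: −6x³ + 6x² + 81x + 27.
Step 4: lead(−6x³ + 6x² + 81x + 27) ÷ lead(D) = −6x³ ÷ 2x² = −3x. Subtract (−3x)·D = −6x³ + 24x² + 9x. Remainder: −18x² + 72x + 27.
Step 5: lead(−18x² + 72x + 27) ÷ lead(D) = −18x² ÷ 2x² = −9. Subtract (−9)·D = −18x² + 72x + 27. Remainder: 0.

Q = [1, -8, -4, -3, -9]; R = [0]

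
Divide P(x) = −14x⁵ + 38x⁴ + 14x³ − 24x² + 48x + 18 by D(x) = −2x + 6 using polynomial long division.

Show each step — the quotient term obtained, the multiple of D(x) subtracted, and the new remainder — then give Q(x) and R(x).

Q(x) = 7x⁴ + 2x³ − x² + 9x + 3; R(x) = 0

Step 1: lead(−14x⁵ + 38x⁴ + 14x³ − 24x² + 48x + 18) ÷ lead(D) = −14x⁵ ÷ −2x = 7x⁴. Subtract (7x⁴)·D = −14x⁵ + 42x⁴. Remainder: −4x⁴ + 14x³ − 24x² + 48x + 18.
Step 2: lead(−4x⁴ + 14x³ − 24x² + 48x + 18) ÷ lead(D) = −4x⁴ ÷ −2x = 2x³. Subtract (2x³)·D = −4x⁴ + 12x³. Remainder: 2x³ − 24x² + 48x + 18.
Step 3: lead(2x³ − 24x² + 48x + 18) ÷ lead(D) = 2x³ ÷ −2x = −x². Subtract (−x²)·D = 2x³ − 6x². Remainder: −18x² + 48x + 18.
Step 4: lead(−18x² + 48x + 18) ÷ lead(D) = −18x² ÷ −2x = 9x. Subtract (9x)·D = −18x² + 54x. Remainder: −6x + 18.
Step 5: lead(−6x + 18) ÷ lead(D) = −6x ÷ −2x = 3. Subtract (3)·D = −6x + 18. Remainder: 0.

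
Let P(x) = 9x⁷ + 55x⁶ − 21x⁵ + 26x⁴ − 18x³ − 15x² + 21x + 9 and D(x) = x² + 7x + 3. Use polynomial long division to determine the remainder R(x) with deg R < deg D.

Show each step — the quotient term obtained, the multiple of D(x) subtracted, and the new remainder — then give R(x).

Step 1: lead(9x⁷ + 55x⁶ − 21x⁵ + 26x⁴ − 18x³ − 15x² + 21x + 9) ÷ lead(D) = 9x⁷ ÷ x² = 9x⁵. Subtract (9x⁵)·D = 9x⁷ + 63x⁶ + 27x⁵. Remainder: −8x⁶ − 48x⁵ + 26x⁴ − 18x³ − 15x² + 21x + 9.
Step 2: lead(−8x⁶ − 48x⁵ + 26x⁴ − 18x³ − 15x² + 21x + 9) ÷ lead(D) = −8x⁶ ÷ x² = −8x⁴. Subtract (−8x⁴)·D = −8x⁶ − 56x⁵ − 24x⁴. Remainder: 8x⁵ + 50x⁴ − 18x³ − 15x² + 21x + 9.
Step 3: lead(8x⁵ + 50x⁴ − 18x³ − 15x² + 21x + 9) ÷ lead(D) = 8x⁵ ÷ x² = 8x³. Subtract (8x³)·D = 8x⁵ + 56x⁴ + 24x³. Remainder: −6x⁴ − 42x³ − 15x² + 21x + 9.
Step 4: lead(−6x⁴ − 42x³ − 15x² + 21x + 9) ÷ lead(D) = −6x⁴ ÷ x² = −6x². Subtract (−6x²)·D = −6x⁴ − 42x³ − 18x². Remainder: 3x² + 21x + 9.
Step 5: lead(3x² + 21x + 9) ÷ lead(D) = 3x² ÷ x² = 3. Subtract (3)·D = 3x² + 21x + 9. Remainder: 0.

R(x) = 0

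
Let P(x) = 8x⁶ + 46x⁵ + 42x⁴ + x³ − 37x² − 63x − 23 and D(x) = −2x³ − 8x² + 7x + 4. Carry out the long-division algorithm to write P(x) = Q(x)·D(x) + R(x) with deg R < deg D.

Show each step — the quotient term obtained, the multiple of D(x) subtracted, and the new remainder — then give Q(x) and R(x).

Step 1: lead(8x⁶ + 46x⁵ + 42x⁴ + x³ − 37x² − 63x − 23) ÷ lead(D) = 8x⁶ ÷ −2x³ = −4x³. Subtract (−4x³)·D = 8x⁶ + 32x⁵ − 28x⁴ − 16x³. Remainder: 14x⁵ + 70x⁴ + 17x³ − 37x² − 63x − 23.
Step 2: lead(14x⁵ + 70x⁴ + 17x³ − 37x² − 63x − 23) ÷ lead(D) = 14x⁵ ÷ −2x³ = −7x². Subtract (−7x²)·D = 14x⁵ + 56x⁴ − 49x³ − 28x². Remainder: 14x⁴ + 66x³ − 9x² − 63x − 23.
Step 3: lead(14x⁴ + 66x³ − 9x² − 63x − 23) ÷ lead(D) = 14x⁴ ÷ −2x³ = −7x. Subtract (−7x)·D = 14x⁴ + 56x³ − 49x² − 28x. Remainder: 10x³ + 40x² − 35x − 23.
Step 4: lead(10x³ + 40x² − 35x − 23) ÷ lead(D) = 10x³ ÷ −2x³ = −5. Subtract (−5)·D = 10x³ + 40x² − 35x − 20. Remainder: −3.

Q(x) = −4x³ − 7x² − 7x − 5; R(x) = −3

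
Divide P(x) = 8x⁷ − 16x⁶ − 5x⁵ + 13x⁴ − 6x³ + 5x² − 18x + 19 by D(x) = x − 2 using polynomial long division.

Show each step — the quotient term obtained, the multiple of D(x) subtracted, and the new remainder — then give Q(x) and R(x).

Step 1: lead(8x⁷ − 16x⁶ − 5x⁵ + 13x⁴ − 6x³ + 5x² − 18x + 19) ÷ lead(D) = 8x⁷ ÷ x = 8x⁶. Subtract (8x⁶)·D = 8x⁷ − 16x⁶. Remainder: −5x⁵ + 13x⁴ − 6x³ + 5x² − 18x + 19.
Step 2: lead(−5x⁵ + 13x⁴ − 6x³ + 5x² − 18x + 19) ÷ lead(D) = −5x⁵ ÷ x = −5x⁴. Subtract (−5x⁴)·D = −5x⁵ + 10x⁴. Remainder: 3x⁴ − 6x³ + 5x² − 18x + 19.
Step 3: lead(3x⁴ − 6x³ + 5x² − 18x + 19) ÷ lead(D) = 3x⁴ ÷ x = 3x³. Subtract (3x³)·D = 3x⁴ − 6x³. Remainder: 5x² − 18x + 19.
Step 4: lead(5x² − 18x + 19) ÷ lead(D) = 5x² ÷ x = 5x. Subtract (5x)·D = 5x² − 10x. Remainder: −8x + 19.
Step 5: lead(−8x + 19) ÷ lead(D) = −8x ÷ x = −8. Subtract (−8)·D = −8x + 16. Remainder: 3.

Q(x) = 8x⁶ − 5x⁴ + 3x³ + 5x − 8; R(x) = 3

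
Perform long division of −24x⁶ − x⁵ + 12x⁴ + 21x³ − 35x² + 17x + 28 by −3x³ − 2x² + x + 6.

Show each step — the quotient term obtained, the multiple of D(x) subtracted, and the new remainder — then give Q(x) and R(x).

Step 1: lead(−24x⁶ − x⁵ + 12x⁴ + 21x³ − 35x² + 17x + 28) ÷ lead(D) = −24x⁶ ÷ −3x³ = 8x³. Subtract (8x³)·D = −24x⁶ − 16x⁵ + 8x⁴ + 48x³. Remainder: 15x⁵ + 4x⁴ − 27x³ − 35x² + 17x + 28.
Step 2: lead(15x⁵ + 4x⁴ − 27x³ − 35x² + 17x + 28) ÷ lead(D) = 15x⁵ ÷ −3x³ = −5x². Subtract (−5x²)·D = 15x⁵ + 10x⁴ − 5x³ − 30x². Remainder: −6x⁴ − 22x³ − 5x² + 17x + 28.
Step 3: lead(−6x⁴ − 22x³ − 5x² + 17x + 28) ÷ lead(D) = −6x⁴ ÷ −3x³ = 2x. Subtract (2x)·D = −6x⁴ − 4x³ + 2x² + 12x. Remainder: −18x³ − 7x² + 5x + 28.
Step 4: lead(−18x³ − 7x² + 5x + 28) ÷ lead(D) = −18x³ ÷ −3x³ = 6. Subtract (6)·D = −18x³ − 12x² + 6x + 36. Remainder: 5x² − x − 8.

Q(x) = 8x³ − 5x² + 2x + 6; R(x) = 5x² − x − 8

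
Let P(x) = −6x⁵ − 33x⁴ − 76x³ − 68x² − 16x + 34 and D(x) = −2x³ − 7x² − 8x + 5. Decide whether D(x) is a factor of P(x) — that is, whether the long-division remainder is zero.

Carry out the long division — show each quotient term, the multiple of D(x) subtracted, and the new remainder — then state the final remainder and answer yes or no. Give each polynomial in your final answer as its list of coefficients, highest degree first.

R = [-6, 9], so D(x) is not a factor of P(x). no

Step 1: lead(−6x⁵ − 33x⁴ − 76x³ − 68x² − 16x + 34) ÷ lead(D) = −6x⁵ ÷ −2x³ = 3x². Subtract (3x²)·D = −6x⁵ − 21x⁴ − 24x³ + 15x². Remainder: −12x⁴ − 52x³ − 83x² − 16x + 34.
Step 2: lead(−12x⁴ − 52x³ − 83x² − 16x + 34) ÷ lead(D) = −12x⁴ ÷ −2x³ = 6x. Subtract (6x)·D = −12x⁴ − 42x³ − 48x² + 30x. Remainder: −10x³ − 35x² − 46x + 34.
Step 3: lead(−10x³ − 35x² − 46x + 34) ÷ lead(D) = −10x³ ÷ −2x³ = 5. Subtract (5)·D = −10x³ − 35x² − 40x + 25. Remainder: −6x + 9.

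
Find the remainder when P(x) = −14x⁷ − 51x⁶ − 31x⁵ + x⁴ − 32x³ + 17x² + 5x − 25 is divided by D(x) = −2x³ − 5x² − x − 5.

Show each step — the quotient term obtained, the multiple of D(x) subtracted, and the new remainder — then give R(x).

R(x) = 0

Step 1: lead(−14x⁷ − 51x⁶ − 31x⁵ + x⁴ − 32x³ + 17x² + 5x − 25) ÷ lead(D) = −14x⁷ ÷ −2x³ = 7x⁴. Subtract (7x⁴)·D = −14x⁷ − 35x⁶ − 7x⁵ − 35x⁴. Remainder: −16x⁶ − 24x⁵ + 36x⁴ − 32x³ + 17x² + 5x − 25.
Step 2: lead(−16x⁶ − 24x⁵ + 36x⁴ − 32x³ + 17x² + 5x − 25) ÷ lead(D) = −16x⁶ ÷ −2x³ = 8x³. Subtract (8x³)·D = −16x⁶ − 40x⁵ − 8x⁴ − 40x³. Remainder: 16x⁵ + 44x⁴ + 8x³ + 17x² + 5x − 25.
Step 3: lead(16x⁵ + 44x⁴ + 8x³ + 17x² + 5x − 25) ÷ lead(D) = 16x⁵ ÷ −2x³ = −8x². Subtract (−8x²)·D = 16x⁵ + 40x⁴ + 8x³ + 40x². Remainder: 4x⁴ − 23x² + 5x − 25.
Step 4: lead(4x⁴ − 23x² + 5x − 25) ÷ lead(D) = 4x⁴ ÷ −2x³ = −2x. Subtract (−2x)·D = 4x⁴ + 10x³ + 2x² + 10x. Remainder: −10x³ − 25x² − 5x − 25.
Step 5: lead(−10x³ − 25x² − 5x − 25) ÷ lead(D) = −10x³ ÷ −2x³ = 5. Subtract (5)·D = −10x³ − 25x² − 5x − 25. Remainder: 0.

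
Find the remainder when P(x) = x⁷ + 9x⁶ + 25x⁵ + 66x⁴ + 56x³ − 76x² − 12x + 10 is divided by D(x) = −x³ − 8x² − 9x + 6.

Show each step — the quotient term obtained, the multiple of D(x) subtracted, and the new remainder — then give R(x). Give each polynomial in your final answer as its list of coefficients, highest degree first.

R = [-3, 0, -2]

Step 1: lead(x⁷ + 9x⁶ + 25x⁵ + 66x⁴ + 56x³ − 76x² − 12x + 10) ÷ lead(D) = x⁷ ÷ −x³ = −x⁴. Subtract (−x⁴)·D = x⁷ + 8x⁶ + 9x⁵ − 6x⁴. Remainder: x⁶ + 16x⁵ + 72x⁴ + 56x³ − 76x² − 12x + 10.
Step 2: lead(x⁶ + 16x⁵ + 72x⁴ + 56x³ − 76x² − 12x + 10) ÷ lead(D) = x⁶ ÷ −x³ = −x³. Subtract (−x³)·D = x⁶ + 8x⁵ + 9x⁴ − 6x³. Remainder: 8x⁵ + 63x⁴ + 62x³ − 76x² − 12x + 10.
Step 3: lead(8x⁵ + 63x⁴ + 62x³ − 76x² − 12x + 10) ÷ lead(D) = 8x⁵ ÷ −x³ = −8x². Subtract (−8x²)·D = 8x⁵ + 64x⁴ + 72x³ − 48x². Remainder: −x⁴ − 10x³ − 28x² − 12x + 10.
Step 4: lead(−x⁴ − 10x³ − 28x² − 12x + 10) ÷ lead(D) = −x⁴ ÷ −x³ = x. Subtract (x)·D = −x⁴ − 8x³ − 9x² + 6x. Remainder: −2x³ − 19x² − 18x + 10.
Step 5: lead(−2x³ − 19x² − 18x + 10) ÷ lead(D) = −2x³ ÷ −x³ = 2. Subtract (2)·D = −2x³ − 16x² − 18x + 12. Remainder: −3x² − 2.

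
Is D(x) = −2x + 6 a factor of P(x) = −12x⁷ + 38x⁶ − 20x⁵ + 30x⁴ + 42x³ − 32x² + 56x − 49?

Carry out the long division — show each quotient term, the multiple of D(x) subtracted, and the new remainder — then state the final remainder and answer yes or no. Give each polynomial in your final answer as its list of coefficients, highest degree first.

Step 1: lead(−12x⁷ + 38x⁶ − 20x⁵ + 30x⁴ + 42x³ − 32x² + 56x − 49) ÷ lead(D) = −12x⁷ ÷ −2x = 6x⁶. Subtract (6x⁶)·D = −12x⁷ + 36x⁶. Remainder: 2x⁶ − 20x⁵ + 30x⁴ + 42x³ − 32x² + 56x − 49.
Step 2: lead(2x⁶ − 20x⁵ + 30x⁴ + 42x³ − 32x² + 56x − 49) ÷ lead(D) = 2x⁶ ÷ −2x = −x⁵. Subtract (−x⁵)·D = 2x⁶ − 6x⁵. Remainder: −14x⁵ + 30x⁴ + 42x³ − 32x² + 56x − 49.
Step 3: lead(−14x⁵ + 30x⁴ + 42x³ − 32x² + 56x − 49) ÷ lead(D) = −14x⁵ ÷ −2x = 7x⁴. Subtract (7x⁴)·D = −14x⁵ + 42x⁴. Remainder: −12x⁴ + 42x³ − 32x² + 56x − 49.
Step 4: lead(−12x⁴ + 42x³ − 32x² + 56x − 49) ÷ lead(D) = −12x⁴ ÷ −2x = 6x³. Subtract (6x³)·D = −12x⁴ + 36x³. Remainder: 6x³ − 32x² + 56x − 49.
Step 5: lead(6x³ − 32x² + 56x − 49) ÷ lead(D) = 6x³ ÷ −2x = −3x². Subtract (−3x²)·D = 6x³ − 18x². Remainder: −14x² + 56x − 49.
Step 6: lead(−14x² + 56x − 49) ÷ lead(D) = −14x² ÷ −2x = 7x. Subtract (7x)·D = −14x² + 42x. Remainder: 14x − 49.
Step 7: lead(14x − 49) ÷ lead(D) = 14x ÷ −2x = −7. Subtract (−7)·D = 14x − 42. Remainder: −7.

R = [-7], so D(x) is not a factor of P(x). no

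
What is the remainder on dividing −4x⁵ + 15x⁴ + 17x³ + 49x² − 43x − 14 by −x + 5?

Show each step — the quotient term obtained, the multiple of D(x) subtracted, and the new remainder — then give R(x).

Step 1: lead(−4x⁵ + 15x⁴ + 17x³ + 49x² − 43x − 14) ÷ lead(D) = −4x⁵ ÷ −x = 4x⁴. Subtract (4x⁴)·D = −4x⁵ + 20x⁴. Remainder: −5x⁴ + 17x³ + 49x² − 43x − 14.
Step 2: lead(−5x⁴ + 17x³ + 49x² − 43x − 14) ÷ lead(D) = −5x⁴ ÷ −x = 5x³. Subtract (5x³)·D = −5x⁴ + 25x³. Remainder: −8x³ + 49x² − 43x − 14.
Step 3: lead(−8x³ + 49x² − 43x − 14) ÷ lead(D) = −8x³ ÷ −x = 8x². Subtract (8x²)·D = −8x³ + 40x². Remainder: 9x² − 43x − 14.
Step 4: lead(9x² − 43x − 14) ÷ lead(D) = 9x² ÷ −x = −9x. Subtract (−9x)·D = 9x² − 45x. Remainder: 2x − 14.
Step 5: lead(2x − 14) ÷ lead(D) = 2x ÷ −x = −2. Subtract (−2)·D = 2x − 10. Remainder: −4.

R(x) = −4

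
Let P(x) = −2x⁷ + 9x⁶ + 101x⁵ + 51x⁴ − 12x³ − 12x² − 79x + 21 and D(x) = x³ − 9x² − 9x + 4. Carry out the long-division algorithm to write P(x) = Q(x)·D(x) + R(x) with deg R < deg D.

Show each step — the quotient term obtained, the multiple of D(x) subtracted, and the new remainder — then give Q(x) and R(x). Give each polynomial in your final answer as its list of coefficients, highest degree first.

Step 1: lead(−2x⁷ + 9x⁶ + 101x⁵ + 51x⁴ − 12x³ − 12x² − 79x + 21) ÷ lead(D) = −2x⁷ ÷ x³ = −2x⁴. Subtract (−2x⁴)·D = −2x⁷ + 18x⁶ + 18x⁵ − 8x⁴. Remainder: −9x⁶ + 83x⁵ + 59x⁴ − 12x³ − 12x² − 79x + 21.
Step 2: lead(−9x⁶ + 83x⁵ + 59x⁴ − 12x³ − 12x² − 79x + 21) ÷ lead(D) = −9x⁶ ÷ x³ = −9x³. Subtract (−9x³)·D = −9x⁶ + 81x⁵ + 81x⁴ − 36x³. Remainder: 2x⁵ − 22x⁴ + 24x³ − 12x² − 79x + 21.
Step 3: lead(2x⁵ − 22x⁴ + 24x³ − 12x² − 79x + 21) ÷ lead(D) = 2x⁵ ÷ x³ = 2x². Subtract (2x²)·D = 2x⁵ − 18x⁴ − 18x³ + 8x². Remainder: −4x⁴ + 42x³ − 20x² − 79x + 21.
Step 4: lead(−4x⁴ + 42x³ − 20x² − 79x + 21) ÷ lead(D) = −4x⁴ ÷ x³ = −4x. Subtract (−4x)·D = −4x⁴ + 36x³ + 36x² − 16x. Remainder: 6x³ − 56x² − 63x + 21.
Step 5: lead(6x³ − 56x² − 63x + 21) ÷ lead(D) = 6x³ ÷ x³ = 6. Subtract (6)·D = 6x³ − 54x² − 54x + 24. Remainder: −2x² − 9x − 3.

Q = [-2, -9, 2, -4, 6]; R = [-2, -9, -3]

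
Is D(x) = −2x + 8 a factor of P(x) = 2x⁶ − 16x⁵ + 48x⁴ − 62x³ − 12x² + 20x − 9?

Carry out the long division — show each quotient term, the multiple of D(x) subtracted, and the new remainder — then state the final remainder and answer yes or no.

Step 1: lead(2x⁶ − 16x⁵ + 48x⁴ − 62x³ − 12x² + 20x − 9) ÷ lead(D) = 2x⁶ ÷ −2x = −x⁵. Subtract (−x⁵)·D = 2x⁶ − 8x⁵. Remainder: −8x⁵ + 48x⁴ − 62x³ − 12x² + 20x − 9.
Step 2: lead(−8x⁵ + 48x⁴ − 62x³ − 12x² + 20x − 9) ÷ lead(D) = −8x⁵ ÷ −2x = 4x⁴. Subtract (4x⁴)·D = −8x⁵ + 32x⁴. Remainder: 16x⁴ − 62x³ − 12x² + 20x − 9.
Step 3: lead(16x⁴ − 62x³ − 12x² + 20x − 9) ÷ lead(D) = 16x⁴ ÷ −2x = −8x³. Subtract (−8x³)·D = 16x⁴ − 64x³. Remainder: 2x³ − 12x² + 20x − 9.
Step 4: lead(2x³ − 12x² + 20x − 9) ÷ lead(D) = 2x³ ÷ −2x = −x². Subtract (−x²)·D = 2x³ − 8x². Remainder: −4x² + 20x − 9.
Step 5: lead(−4x² + 20x − 9) ÷ lead(D) = −4x² ÷ −2x = 2x. Subtract (2x)·D = −4x² + 16x. Remainder: 4x − 9.
Step 6: lead(4x − 9) ÷ lead(D) = 4x ÷ −2x = −2. Subtract (−2)·D = 4x − 16. Remainder: 7.

R(x) = 7, so D(x) is not a factor of P(x). no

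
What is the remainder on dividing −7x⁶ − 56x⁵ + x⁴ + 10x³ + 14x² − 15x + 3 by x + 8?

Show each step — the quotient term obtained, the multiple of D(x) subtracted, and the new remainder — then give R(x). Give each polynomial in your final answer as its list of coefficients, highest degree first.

Step 1: lead(−7x⁶ − 56x⁵ + x⁴ + 10x³ + 14x² − 15x + 3) ÷ lead(D) = −7x⁶ ÷ x = −7x⁵. Subtract (−7x⁵)·D = −7x⁶ − 56x⁵. Remainder: x⁴ + 10x³ + 14x² − 15x + 3.
Step 2: lead(x⁴ + 10x³ + 14x² − 15x + 3) ÷ lead(D) = x⁴ ÷ x = x³. Subtract (x³)·D = x⁴ + 8x³. Remainder: 2x³ + 14x² − 15x + 3.
Step 3: lead(2x³ + 14x² − 15x + 3) ÷ lead(D) = 2x³ ÷ x = 2x². Subtract (2x²)·D = 2x³ + 16x². Remainder: −2x² − 15x + 3.
Step 4: lead(−2x² − 15x + 3) ÷ lead(D) = −2x² ÷ x = −2x. Subtract (−2x)·D = −2x² − 16x. Remainder: x + 3.
Step 5: lead(x + 3) ÷ lead(D) = x ÷ x = 1. Subtract (1)·D = x + 8. Remainder: −5.

R = [-5]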